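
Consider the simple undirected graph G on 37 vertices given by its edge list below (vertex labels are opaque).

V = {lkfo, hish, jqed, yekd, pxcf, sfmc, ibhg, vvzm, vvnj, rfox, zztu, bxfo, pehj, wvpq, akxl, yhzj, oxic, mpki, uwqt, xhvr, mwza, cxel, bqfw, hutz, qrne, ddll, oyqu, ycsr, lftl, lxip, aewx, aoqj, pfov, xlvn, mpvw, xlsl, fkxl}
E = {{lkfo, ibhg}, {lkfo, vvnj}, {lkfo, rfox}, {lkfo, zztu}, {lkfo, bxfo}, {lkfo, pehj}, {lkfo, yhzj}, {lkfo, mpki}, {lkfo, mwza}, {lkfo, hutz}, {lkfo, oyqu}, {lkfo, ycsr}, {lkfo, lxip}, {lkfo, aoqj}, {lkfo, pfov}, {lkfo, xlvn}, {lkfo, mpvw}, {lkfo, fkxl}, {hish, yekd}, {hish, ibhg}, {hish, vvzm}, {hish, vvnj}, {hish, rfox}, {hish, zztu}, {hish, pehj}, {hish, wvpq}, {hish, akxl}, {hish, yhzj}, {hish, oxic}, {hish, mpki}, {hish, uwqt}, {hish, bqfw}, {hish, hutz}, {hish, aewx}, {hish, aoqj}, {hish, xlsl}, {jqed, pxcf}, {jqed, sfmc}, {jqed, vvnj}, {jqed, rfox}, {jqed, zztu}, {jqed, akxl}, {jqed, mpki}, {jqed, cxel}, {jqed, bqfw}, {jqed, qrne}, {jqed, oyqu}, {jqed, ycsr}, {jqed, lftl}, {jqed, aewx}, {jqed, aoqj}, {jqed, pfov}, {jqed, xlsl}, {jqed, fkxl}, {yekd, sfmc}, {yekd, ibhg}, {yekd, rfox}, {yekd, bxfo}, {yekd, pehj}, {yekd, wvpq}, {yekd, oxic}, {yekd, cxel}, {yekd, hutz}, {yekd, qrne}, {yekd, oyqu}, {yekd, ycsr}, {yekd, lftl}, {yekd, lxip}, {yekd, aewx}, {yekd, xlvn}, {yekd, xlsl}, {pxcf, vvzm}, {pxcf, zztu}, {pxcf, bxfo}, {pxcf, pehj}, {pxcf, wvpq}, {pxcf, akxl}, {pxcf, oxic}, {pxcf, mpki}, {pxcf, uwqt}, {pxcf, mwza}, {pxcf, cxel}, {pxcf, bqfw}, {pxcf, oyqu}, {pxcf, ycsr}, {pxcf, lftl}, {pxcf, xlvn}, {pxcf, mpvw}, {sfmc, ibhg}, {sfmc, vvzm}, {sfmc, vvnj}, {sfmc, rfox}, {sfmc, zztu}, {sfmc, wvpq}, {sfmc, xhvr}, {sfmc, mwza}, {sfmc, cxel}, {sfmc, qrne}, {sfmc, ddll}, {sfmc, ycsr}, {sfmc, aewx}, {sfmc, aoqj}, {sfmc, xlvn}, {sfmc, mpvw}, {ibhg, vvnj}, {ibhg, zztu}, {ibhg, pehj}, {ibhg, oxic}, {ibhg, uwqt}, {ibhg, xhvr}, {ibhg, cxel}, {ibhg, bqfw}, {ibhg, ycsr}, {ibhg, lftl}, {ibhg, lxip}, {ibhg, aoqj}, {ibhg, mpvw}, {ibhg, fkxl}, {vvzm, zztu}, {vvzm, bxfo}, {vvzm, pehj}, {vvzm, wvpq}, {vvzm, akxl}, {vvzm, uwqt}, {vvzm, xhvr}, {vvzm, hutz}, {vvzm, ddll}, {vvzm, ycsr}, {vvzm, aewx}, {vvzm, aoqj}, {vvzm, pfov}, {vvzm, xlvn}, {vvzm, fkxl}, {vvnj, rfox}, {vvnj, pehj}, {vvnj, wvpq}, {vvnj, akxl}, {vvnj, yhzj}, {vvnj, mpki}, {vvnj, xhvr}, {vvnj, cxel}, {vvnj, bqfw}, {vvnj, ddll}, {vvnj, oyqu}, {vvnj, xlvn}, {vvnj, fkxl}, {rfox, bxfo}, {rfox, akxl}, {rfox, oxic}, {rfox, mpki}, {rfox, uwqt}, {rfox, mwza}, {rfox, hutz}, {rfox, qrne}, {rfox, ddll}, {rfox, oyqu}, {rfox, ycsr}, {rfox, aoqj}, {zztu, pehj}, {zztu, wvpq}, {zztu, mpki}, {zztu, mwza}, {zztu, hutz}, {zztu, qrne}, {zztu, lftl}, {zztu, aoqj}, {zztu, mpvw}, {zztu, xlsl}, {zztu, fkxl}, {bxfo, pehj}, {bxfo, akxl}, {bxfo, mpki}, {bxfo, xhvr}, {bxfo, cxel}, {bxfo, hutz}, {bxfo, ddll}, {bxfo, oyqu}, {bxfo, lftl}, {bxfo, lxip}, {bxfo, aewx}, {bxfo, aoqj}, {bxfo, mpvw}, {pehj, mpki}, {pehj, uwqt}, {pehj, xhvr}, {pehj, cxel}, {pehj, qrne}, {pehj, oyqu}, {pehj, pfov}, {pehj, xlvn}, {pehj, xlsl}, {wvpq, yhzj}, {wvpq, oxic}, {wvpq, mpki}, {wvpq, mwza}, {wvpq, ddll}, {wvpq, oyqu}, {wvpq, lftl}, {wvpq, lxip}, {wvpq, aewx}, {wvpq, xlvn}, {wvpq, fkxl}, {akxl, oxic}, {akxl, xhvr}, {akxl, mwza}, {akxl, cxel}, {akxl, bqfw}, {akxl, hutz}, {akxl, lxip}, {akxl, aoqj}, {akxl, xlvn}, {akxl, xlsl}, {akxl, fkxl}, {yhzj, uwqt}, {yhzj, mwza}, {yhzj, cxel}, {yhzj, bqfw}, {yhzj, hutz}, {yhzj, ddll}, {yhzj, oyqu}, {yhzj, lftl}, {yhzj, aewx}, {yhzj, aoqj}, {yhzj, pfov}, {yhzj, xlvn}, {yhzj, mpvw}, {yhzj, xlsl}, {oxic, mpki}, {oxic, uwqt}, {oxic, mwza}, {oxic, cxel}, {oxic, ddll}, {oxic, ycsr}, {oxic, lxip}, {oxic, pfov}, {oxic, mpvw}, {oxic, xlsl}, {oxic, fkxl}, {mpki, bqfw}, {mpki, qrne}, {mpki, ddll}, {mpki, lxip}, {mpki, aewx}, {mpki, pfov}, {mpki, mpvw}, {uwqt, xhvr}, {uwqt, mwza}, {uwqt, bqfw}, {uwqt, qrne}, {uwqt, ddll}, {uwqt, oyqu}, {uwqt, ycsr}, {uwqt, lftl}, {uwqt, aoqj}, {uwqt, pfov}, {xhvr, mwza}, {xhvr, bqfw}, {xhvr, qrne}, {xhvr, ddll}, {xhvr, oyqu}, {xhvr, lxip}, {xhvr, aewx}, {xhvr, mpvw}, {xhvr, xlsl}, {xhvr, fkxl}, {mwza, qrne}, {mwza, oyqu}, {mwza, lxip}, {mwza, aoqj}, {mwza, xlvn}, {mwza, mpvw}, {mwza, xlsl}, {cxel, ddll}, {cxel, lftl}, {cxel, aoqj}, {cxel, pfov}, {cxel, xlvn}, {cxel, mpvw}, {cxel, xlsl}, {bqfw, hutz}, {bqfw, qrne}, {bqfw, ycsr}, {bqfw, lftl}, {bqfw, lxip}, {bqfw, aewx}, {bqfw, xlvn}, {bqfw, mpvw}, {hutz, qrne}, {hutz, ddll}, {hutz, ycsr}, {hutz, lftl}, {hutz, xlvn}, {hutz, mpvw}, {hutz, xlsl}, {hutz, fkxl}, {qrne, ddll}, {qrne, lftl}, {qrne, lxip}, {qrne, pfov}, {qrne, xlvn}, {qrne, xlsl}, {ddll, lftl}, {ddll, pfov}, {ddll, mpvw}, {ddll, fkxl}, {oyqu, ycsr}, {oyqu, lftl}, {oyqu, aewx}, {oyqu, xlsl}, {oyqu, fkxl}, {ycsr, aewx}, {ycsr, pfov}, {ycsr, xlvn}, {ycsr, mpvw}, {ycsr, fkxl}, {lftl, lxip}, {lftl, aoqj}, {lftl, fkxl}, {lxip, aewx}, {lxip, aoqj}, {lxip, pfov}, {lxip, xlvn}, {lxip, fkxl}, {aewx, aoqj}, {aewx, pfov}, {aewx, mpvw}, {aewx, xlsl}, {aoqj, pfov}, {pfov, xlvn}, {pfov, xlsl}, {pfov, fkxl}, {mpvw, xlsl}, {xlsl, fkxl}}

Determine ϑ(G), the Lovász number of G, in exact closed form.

sqrt(37)

Vertex ddll has 18 neighbors: sfmc, vvzm, vvnj, rfox, bxfo, wvpq, yhzj, oxic, mpki, uwqt, xhvr, cxel, hutz, qrne, lftl, pfov, mpvw, fkxl.
Vertex rfox has 18 neighbors: lkfo, hish, jqed, yekd, sfmc, vvnj, bxfo, akxl, oxic, mpki, uwqt, mwza, hutz, qrne, ddll, oyqu, ycsr, aoqj.
N(sfmc) = {jqed, yekd, ibhg, vvzm, vvnj, rfox, zztu, wvpq, xhvr, mwza, cxel, qrne, ddll, ycsr, aewx, aoqj, xlvn, mpvw}, |N(sfmc)| = 18.
Vertex hish has 18 neighbors: yekd, ibhg, vvzm, vvnj, rfox, zztu, pehj, wvpq, akxl, yhzj, oxic, mpki, uwqt, bqfw, hutz, aewx, aoqj, xlsl.
G on 37 vertices is 18-regular; Paley(37): SR with (k,λ,μ)=(18,8,9).
spec(A) ≈ [18.0, 2.541381, -3.541381] (distinct, 6 d.p.).
−37·(-sqrt(37)/2 - 1/2) / ((18)−(-sqrt(37)/2 - 1/2)) = sqrt(37) = ϑ(G).
ϑ(G) ≈ 6.08276253.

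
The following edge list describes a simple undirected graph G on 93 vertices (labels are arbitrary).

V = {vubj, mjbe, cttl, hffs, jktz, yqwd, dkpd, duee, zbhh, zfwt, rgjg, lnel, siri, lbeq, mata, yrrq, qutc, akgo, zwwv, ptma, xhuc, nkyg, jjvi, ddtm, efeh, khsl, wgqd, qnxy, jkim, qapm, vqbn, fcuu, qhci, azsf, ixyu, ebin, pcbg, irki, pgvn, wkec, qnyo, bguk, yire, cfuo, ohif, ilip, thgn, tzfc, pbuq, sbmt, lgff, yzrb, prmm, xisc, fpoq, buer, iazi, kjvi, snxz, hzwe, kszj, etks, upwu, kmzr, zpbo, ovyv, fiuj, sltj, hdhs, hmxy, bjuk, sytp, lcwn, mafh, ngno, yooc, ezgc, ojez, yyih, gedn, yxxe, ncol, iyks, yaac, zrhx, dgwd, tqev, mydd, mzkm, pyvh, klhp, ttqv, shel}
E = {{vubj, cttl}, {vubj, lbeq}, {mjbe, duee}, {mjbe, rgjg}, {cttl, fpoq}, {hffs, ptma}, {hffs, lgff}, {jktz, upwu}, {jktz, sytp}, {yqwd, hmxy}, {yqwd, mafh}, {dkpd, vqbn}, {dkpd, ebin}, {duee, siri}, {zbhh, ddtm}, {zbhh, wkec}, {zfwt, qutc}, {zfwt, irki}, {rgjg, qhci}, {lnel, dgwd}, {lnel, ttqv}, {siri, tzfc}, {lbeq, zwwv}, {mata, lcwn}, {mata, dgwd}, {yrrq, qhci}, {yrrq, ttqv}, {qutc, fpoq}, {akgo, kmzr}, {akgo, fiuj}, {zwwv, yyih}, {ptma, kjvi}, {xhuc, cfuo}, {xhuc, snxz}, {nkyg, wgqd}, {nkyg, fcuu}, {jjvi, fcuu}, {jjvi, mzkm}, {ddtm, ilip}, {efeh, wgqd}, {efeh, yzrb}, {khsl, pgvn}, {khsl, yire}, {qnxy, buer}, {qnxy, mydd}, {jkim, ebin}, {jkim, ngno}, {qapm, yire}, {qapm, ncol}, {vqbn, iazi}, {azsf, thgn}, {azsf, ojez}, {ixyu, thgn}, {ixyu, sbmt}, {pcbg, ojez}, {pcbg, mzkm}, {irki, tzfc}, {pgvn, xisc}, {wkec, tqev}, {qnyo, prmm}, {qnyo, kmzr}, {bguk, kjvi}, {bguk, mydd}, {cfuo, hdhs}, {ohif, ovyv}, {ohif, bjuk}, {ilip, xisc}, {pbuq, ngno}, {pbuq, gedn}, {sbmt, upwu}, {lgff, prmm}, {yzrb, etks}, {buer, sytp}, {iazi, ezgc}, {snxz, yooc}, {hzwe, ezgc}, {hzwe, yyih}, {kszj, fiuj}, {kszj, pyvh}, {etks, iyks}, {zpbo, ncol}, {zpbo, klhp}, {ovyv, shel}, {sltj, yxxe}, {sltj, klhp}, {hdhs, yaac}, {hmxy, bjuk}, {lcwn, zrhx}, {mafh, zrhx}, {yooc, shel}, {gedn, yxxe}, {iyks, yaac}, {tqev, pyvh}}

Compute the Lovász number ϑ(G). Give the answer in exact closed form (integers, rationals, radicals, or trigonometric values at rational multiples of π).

Vertex ngno has 2 neighbors: jkim, pbuq.
N(gedn) = {pbuq, yxxe}, |N(gedn)| = 2.
Vertex zfwt has 2 neighbors: qutc, irki.
N(ilip) = {ddtm, xisc}, |N(ilip)| = 2.
G on 93 vertices is 2-regular; this is C_{93}, the 93-cycle.
Distinct eigenvalues (to 5 d.p.): [2.0, 1.99544, 1.98177, 1.95906, 1.92741, 1.88697, 1.83792, 1.78048, 1.71491, 1.64153, 1.56065, 1.47265, 1.37793, 1.27693, 1.1701, 1.05793, 0.94093, 0.81964, 0.69461, 0.56641, 0.43563, 0.30286, 0.1687, 0.03378, -0.1013, -0.23591, -0.36945, -0.50131, -0.63087, -0.75756, -0.88079, -1.0, -1.11465, -1.22421, -1.32819, -1.42611, -1.51752, -1.602, -1.67918, -1.74869, -1.81023, -1.86351, -1.90828, -1.94434, -1.97154, -1.98974, -1.99886].
ϑ = −N·λ_min/(λ_max−λ_min) = −93·(-2*cos(pi/93))/(2−(-2*cos(pi/93))) = 93*cos(pi/93)/(cos(pi/93) + 1).
ϑ(G) ≈ 46.48673188.
46 ≤ 93*cos(pi/93)/(cos(pi/93) + 1) ≤ 47: both strict.

93*cos(pi/93)/(cos(pi/93) + 1)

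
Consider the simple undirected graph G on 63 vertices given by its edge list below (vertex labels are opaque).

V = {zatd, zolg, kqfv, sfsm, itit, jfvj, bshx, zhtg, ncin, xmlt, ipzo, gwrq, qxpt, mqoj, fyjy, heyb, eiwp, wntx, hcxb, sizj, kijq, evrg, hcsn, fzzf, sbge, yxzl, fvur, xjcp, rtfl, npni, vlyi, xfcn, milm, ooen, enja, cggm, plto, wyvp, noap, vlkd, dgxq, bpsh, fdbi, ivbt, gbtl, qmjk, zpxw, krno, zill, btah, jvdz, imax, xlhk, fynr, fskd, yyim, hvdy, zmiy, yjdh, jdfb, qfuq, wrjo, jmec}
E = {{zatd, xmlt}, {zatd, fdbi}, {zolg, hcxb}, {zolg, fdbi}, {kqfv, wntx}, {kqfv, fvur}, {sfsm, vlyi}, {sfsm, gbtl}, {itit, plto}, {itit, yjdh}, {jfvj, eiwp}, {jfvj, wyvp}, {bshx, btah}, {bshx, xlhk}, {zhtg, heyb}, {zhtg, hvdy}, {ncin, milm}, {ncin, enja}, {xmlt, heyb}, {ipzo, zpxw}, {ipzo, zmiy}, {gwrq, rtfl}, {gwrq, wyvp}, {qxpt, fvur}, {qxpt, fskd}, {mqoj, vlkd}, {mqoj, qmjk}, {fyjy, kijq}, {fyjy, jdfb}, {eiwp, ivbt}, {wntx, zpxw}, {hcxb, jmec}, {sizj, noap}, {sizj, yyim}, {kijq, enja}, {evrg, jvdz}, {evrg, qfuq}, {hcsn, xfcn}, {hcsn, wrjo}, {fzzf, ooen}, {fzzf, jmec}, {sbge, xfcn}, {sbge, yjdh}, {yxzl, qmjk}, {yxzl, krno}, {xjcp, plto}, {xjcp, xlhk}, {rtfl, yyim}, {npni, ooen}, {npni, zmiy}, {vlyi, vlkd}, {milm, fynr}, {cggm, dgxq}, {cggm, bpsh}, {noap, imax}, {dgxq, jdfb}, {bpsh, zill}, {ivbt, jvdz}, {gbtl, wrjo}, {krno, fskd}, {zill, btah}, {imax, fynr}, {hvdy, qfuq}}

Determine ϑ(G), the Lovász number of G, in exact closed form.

63*cos(pi/63)/(cos(pi/63) + 1)

N(btah) = {bshx, zill}, |N(btah)| = 2.
deg(fvur) = 2; N(fvur) = {kqfv, qxpt}.
N(fynr) = {milm, imax}, |N(fynr)| = 2.
deg(zill) = 2; N(zill) = {bpsh, btah}.
2-regular, N=63; a single 63-cycle (edge-transitive).
The 32 distinct eigenvalues: [2.0, 1.9901, 1.9603, 1.9111, 1.843, 1.7564, 1.6525, 1.5321, 1.3965, 1.247, 1.0851, 0.9124, 0.7307, 0.5417, 0.3473, 0.1495, -0.0499, -0.2487, -0.445, -0.637, -0.8226, -1.0, -1.1675, -1.3234, -1.4661, -1.5943, -1.7066, -1.8019, -1.8794, -1.9382, -1.9777, -1.9975].
With N=63: ϑ(G) = 63·(-(-1)*2*cos(pi/63))/(2−(-2*cos(pi/63))) = 63*cos(pi/63)/(cos(pi/63) + 1).
Numerically 31.4804093.
Lovász sandwich 31 ≤ 63*cos(pi/63)/(cos(pi/63) + 1) ≤ 32: both strict.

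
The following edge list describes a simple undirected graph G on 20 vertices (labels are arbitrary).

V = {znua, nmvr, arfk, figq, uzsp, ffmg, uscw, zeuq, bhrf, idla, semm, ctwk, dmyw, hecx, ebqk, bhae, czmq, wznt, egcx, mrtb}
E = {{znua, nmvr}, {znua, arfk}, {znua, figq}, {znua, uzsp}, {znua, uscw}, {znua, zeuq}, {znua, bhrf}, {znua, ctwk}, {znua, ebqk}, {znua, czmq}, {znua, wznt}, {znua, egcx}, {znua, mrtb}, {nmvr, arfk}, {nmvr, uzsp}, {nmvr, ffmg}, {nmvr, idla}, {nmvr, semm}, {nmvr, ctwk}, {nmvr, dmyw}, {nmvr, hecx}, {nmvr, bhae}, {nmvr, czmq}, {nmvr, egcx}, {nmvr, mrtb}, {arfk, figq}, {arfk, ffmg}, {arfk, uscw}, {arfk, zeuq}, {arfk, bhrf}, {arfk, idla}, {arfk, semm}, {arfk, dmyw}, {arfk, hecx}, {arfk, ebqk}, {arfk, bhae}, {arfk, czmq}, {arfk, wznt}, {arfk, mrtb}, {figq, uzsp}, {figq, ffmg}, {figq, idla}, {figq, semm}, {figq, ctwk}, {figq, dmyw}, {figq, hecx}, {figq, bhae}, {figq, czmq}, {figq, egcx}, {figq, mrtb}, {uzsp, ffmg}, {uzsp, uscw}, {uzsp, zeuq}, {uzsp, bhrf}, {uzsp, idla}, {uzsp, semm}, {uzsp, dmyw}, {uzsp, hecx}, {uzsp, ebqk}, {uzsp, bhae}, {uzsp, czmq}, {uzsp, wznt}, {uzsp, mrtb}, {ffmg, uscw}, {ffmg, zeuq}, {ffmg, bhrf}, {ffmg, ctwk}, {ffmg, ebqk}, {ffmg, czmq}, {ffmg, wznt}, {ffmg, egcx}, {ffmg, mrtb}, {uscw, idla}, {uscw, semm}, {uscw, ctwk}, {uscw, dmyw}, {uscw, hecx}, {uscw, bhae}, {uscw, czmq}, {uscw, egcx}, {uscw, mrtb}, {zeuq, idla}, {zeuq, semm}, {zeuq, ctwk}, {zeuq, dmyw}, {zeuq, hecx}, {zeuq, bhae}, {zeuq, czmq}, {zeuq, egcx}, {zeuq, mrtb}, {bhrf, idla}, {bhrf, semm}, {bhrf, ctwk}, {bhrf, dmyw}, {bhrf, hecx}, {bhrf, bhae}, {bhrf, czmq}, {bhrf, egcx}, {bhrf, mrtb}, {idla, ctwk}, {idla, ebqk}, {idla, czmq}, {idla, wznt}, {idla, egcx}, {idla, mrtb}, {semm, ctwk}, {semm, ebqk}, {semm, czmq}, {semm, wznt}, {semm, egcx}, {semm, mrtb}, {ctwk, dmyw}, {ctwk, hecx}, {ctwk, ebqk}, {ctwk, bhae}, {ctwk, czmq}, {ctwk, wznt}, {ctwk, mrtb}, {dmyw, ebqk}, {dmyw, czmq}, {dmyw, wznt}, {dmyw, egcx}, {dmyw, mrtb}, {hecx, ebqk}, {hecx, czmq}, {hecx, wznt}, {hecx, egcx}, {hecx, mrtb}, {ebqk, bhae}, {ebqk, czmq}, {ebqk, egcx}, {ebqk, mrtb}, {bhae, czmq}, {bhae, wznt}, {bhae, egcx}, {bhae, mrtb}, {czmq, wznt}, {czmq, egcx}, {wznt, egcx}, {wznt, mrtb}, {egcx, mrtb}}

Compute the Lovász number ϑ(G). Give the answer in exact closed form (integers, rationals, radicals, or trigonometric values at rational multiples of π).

7

deg(arfk) = 16; N(arfk) = {znua, nmvr, figq, ffmg, uscw, zeuq, bhrf, idla, semm, dmyw, hecx, ebqk, bhae, czmq, wznt, mrtb}.
Vertex wznt has 13 neighbors: znua, arfk, uzsp, ffmg, idla, semm, ctwk, dmyw, hecx, bhae, czmq, egcx, mrtb.
Vertex ffmg has 13 neighbors: nmvr, arfk, figq, uzsp, uscw, zeuq, bhrf, ctwk, ebqk, czmq, wznt, egcx, mrtb.
deg(egcx) = 16; N(egcx) = {znua, nmvr, figq, ffmg, uscw, zeuq, bhrf, idla, semm, dmyw, hecx, ebqk, bhae, czmq, wznt, mrtb}.
4 parts of sizes [7, 7, 4, 2]; α(G) = 7 = ϑ (perfect).
ϑ(G) ≈ 7.00000.
Sandwich: α(G)=7 ≤ ϑ(G)=7 ≤ χ(Ḡ)=7 (collapsed).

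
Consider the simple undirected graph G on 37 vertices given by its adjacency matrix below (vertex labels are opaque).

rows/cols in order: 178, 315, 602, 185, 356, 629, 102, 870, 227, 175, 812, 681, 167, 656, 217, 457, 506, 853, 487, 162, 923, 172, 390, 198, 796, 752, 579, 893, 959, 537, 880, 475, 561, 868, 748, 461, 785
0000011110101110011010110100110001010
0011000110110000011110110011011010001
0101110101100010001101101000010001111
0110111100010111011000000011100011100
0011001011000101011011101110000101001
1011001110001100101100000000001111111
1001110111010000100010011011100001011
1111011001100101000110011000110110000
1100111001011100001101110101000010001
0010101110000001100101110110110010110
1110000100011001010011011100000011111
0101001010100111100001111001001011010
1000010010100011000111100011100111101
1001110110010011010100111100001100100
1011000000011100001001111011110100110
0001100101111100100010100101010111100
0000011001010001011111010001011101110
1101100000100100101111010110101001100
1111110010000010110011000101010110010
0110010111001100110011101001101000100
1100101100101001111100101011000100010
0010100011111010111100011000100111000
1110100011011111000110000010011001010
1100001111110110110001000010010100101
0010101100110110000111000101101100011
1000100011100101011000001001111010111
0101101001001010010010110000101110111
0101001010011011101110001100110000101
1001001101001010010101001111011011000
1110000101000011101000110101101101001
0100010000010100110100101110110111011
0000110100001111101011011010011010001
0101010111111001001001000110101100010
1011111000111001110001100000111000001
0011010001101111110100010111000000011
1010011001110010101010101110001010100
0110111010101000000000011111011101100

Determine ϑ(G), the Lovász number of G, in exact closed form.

sqrt(37)

Vertex 796 has 18 neighbors: 602, 356, 102, 870, 812, 681, 656, 217, 162, 923, 172, 752, 893, 959, 880, 475, 461, 785.
N(356) = {602, 185, 102, 227, 175, 656, 457, 853, 487, 923, 172, 390, 796, 752, 579, 475, 868, 785}, |N(356)| = 18.
N(629) = {178, 602, 185, 102, 870, 227, 167, 656, 506, 487, 162, 880, 475, 561, 868, 748, 461, 785}, |N(629)| = 18.
N(475) = {356, 629, 870, 167, 656, 217, 457, 506, 487, 923, 172, 198, 796, 579, 537, 880, 561, 785}, |N(475)| = 18.
G on 37 vertices is 18-regular; Paley(37): SR with (k,λ,μ)=(18,8,9).
A has 3 distinct eigenvalues ≈ [18.0, 2.54138, -3.54138].
−37·(-sqrt(37)/2 - 1/2) / ((18)−(-sqrt(37)/2 - 1/2)) = sqrt(37) = ϑ(G).
ϑ(G) ≈ 6.082762530.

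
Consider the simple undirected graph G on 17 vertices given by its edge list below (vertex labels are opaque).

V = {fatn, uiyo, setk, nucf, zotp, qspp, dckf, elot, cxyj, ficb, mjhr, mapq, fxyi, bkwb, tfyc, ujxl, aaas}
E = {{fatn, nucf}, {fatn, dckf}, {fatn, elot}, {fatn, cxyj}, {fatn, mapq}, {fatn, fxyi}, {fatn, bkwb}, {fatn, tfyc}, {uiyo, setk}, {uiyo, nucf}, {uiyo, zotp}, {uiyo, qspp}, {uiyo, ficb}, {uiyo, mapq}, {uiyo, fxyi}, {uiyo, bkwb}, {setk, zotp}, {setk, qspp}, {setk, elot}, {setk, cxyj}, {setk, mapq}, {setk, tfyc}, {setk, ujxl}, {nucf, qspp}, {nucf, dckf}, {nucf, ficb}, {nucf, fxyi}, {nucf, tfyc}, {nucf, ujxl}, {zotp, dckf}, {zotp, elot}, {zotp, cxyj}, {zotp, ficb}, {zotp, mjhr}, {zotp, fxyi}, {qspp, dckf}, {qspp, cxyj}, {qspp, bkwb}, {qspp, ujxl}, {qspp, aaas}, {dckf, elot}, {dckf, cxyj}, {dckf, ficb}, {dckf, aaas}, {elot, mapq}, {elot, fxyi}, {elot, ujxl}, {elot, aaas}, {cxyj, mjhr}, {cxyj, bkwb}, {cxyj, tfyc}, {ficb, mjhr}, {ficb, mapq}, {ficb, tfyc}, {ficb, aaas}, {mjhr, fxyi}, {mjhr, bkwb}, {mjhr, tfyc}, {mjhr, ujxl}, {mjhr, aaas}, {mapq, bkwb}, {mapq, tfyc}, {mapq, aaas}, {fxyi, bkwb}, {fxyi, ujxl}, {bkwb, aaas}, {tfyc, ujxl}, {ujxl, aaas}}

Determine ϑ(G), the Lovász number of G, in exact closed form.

sqrt(17)

deg(dckf) = 8; N(dckf) = {fatn, nucf, zotp, qspp, elot, cxyj, ficb, aaas}.
deg(ficb) = 8; N(ficb) = {uiyo, nucf, zotp, dckf, mjhr, mapq, tfyc, aaas}.
N(zotp) = {uiyo, setk, dckf, elot, cxyj, ficb, mjhr, fxyi}, |N(zotp)| = 8.
Vertex uiyo has 8 neighbors: setk, nucf, zotp, qspp, ficb, mapq, fxyi, bkwb.
17-vertex 8-regular graph: Paley(17): SR with (k,λ,μ)=(8,3,4).
The 3 distinct eigenvalues: [8.0, 1.561553, -2.561553].
λ_max=8, λ_min=-sqrt(17)/2 - 1/2; ϑ = −17·λ_min/(λ_max−λ_min) = sqrt(17).
Numerically 4.123105626.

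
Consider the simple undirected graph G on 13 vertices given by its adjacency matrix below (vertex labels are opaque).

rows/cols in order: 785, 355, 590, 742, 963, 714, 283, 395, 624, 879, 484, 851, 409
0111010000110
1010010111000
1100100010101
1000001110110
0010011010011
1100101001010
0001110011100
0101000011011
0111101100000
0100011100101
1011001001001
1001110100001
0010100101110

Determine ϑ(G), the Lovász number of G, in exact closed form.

deg(624) = 6; N(624) = {355, 590, 742, 963, 283, 395}.
Vertex 879 has 6 neighbors: 355, 714, 283, 395, 484, 409.
Vertex 395 has 6 neighbors: 355, 742, 624, 879, 851, 409.
Vertex 484 has 6 neighbors: 785, 590, 742, 283, 879, 409.
G on 13 vertices is 6-regular; strongly regular (13,6,2,3).
Distinct eigenvalues (to 4 d.p.): [6.0, 1.3028, -2.3028].
With N=13: ϑ(G) = 13·(-(-sqrt(13)/2 - 1/2))/(6−(-sqrt(13)/2 - 1/2)) = sqrt(13).
ϑ(G) ≈ 3.60555.

sqrt(13)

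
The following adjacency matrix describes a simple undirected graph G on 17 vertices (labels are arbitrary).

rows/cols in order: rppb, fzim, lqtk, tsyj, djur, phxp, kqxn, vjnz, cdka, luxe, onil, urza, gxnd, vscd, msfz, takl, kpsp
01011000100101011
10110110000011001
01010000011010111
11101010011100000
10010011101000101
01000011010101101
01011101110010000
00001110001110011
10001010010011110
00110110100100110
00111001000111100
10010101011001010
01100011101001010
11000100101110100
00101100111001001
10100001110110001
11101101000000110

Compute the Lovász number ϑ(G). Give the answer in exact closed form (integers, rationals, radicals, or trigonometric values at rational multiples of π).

deg(onil) = 8; N(onil) = {lqtk, tsyj, djur, vjnz, urza, gxnd, vscd, msfz}.
Vertex tsyj has 8 neighbors: rppb, fzim, lqtk, djur, kqxn, luxe, onil, urza.
Vertex vscd has 8 neighbors: rppb, fzim, phxp, cdka, onil, urza, gxnd, msfz.
N(fzim) = {rppb, lqtk, tsyj, phxp, kqxn, gxnd, vscd, kpsp}, |N(fzim)| = 8.
deg(v) = 8 for all v (|V|=17); SR(17,8,3,4) — a Paley graph.
The 3 distinct eigenvalues: [8.0, 1.56155, -2.56155].
ϑ = −N·λ_min/(λ_max−λ_min) = −17·(-sqrt(17)/2 - 1/2)/(8−(-sqrt(17)/2 - 1/2)) = sqrt(17).
≈ 4.123105626 (to 9 d.p.).

sqrt(17)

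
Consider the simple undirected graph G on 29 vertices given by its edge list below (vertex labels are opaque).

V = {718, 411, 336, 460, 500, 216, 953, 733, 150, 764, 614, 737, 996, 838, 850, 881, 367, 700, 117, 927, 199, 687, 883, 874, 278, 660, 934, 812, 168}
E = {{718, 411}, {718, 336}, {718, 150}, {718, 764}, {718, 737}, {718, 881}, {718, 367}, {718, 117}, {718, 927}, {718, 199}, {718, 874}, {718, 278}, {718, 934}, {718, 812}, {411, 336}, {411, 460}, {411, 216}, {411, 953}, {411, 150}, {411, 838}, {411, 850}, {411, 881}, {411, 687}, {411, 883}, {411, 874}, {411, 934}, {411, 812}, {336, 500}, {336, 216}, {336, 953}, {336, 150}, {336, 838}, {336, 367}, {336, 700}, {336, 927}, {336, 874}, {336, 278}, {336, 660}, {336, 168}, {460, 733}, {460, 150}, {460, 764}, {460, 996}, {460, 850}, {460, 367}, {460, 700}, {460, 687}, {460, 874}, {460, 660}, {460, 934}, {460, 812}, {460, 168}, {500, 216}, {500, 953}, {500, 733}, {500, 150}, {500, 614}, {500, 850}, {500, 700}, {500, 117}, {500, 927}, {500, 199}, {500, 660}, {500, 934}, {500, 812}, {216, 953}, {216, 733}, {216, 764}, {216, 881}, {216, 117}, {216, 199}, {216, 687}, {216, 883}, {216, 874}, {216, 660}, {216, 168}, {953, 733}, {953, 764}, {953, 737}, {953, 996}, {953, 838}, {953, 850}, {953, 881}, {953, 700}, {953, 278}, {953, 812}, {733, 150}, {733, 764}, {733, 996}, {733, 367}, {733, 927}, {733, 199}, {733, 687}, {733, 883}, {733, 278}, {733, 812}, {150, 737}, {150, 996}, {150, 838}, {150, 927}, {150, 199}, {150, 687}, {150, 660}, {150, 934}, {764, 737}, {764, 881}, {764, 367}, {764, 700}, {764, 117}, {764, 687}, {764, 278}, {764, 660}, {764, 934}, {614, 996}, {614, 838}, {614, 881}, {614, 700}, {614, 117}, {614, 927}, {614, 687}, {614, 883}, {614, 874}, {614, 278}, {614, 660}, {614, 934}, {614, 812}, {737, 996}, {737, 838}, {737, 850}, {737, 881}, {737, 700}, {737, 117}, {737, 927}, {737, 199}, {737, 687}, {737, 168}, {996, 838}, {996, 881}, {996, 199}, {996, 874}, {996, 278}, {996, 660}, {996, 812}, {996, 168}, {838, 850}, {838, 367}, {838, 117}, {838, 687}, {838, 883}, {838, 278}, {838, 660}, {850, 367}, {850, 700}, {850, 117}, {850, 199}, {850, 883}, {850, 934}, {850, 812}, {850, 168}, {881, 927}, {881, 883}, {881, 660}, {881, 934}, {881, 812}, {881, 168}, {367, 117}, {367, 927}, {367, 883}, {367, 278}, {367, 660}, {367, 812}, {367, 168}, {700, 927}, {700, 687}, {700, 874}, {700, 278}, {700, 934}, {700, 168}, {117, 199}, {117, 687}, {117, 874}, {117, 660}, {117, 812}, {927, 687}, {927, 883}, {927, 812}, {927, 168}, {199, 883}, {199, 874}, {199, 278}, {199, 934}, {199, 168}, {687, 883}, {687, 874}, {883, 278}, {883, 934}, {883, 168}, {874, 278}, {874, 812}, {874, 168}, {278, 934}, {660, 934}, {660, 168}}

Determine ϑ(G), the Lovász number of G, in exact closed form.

sqrt(29)

deg(687) = 14; N(687) = {411, 460, 216, 733, 150, 764, 614, 737, 838, 700, 117, 927, 883, 874}.
N(216) = {411, 336, 500, 953, 733, 764, 881, 117, 199, 687, 883, 874, 660, 168}, |N(216)| = 14.
deg(700) = 14; N(700) = {336, 460, 500, 953, 764, 614, 737, 850, 927, 687, 874, 278, 934, 168}.
N(934) = {718, 411, 460, 500, 150, 764, 614, 850, 881, 700, 199, 883, 278, 660}, |N(934)| = 14.
deg(v) = 14 for all v (|V|=29); SR(29,14,6,7) — a Paley graph.
A has 3 distinct eigenvalues ≈ [14.0, 2.19258, -3.19258].
λ_max=14, λ_min=-sqrt(29)/2 - 1/2; ϑ = −29·λ_min/(λ_max−λ_min) = sqrt(29).
= 5.3852… (decimal).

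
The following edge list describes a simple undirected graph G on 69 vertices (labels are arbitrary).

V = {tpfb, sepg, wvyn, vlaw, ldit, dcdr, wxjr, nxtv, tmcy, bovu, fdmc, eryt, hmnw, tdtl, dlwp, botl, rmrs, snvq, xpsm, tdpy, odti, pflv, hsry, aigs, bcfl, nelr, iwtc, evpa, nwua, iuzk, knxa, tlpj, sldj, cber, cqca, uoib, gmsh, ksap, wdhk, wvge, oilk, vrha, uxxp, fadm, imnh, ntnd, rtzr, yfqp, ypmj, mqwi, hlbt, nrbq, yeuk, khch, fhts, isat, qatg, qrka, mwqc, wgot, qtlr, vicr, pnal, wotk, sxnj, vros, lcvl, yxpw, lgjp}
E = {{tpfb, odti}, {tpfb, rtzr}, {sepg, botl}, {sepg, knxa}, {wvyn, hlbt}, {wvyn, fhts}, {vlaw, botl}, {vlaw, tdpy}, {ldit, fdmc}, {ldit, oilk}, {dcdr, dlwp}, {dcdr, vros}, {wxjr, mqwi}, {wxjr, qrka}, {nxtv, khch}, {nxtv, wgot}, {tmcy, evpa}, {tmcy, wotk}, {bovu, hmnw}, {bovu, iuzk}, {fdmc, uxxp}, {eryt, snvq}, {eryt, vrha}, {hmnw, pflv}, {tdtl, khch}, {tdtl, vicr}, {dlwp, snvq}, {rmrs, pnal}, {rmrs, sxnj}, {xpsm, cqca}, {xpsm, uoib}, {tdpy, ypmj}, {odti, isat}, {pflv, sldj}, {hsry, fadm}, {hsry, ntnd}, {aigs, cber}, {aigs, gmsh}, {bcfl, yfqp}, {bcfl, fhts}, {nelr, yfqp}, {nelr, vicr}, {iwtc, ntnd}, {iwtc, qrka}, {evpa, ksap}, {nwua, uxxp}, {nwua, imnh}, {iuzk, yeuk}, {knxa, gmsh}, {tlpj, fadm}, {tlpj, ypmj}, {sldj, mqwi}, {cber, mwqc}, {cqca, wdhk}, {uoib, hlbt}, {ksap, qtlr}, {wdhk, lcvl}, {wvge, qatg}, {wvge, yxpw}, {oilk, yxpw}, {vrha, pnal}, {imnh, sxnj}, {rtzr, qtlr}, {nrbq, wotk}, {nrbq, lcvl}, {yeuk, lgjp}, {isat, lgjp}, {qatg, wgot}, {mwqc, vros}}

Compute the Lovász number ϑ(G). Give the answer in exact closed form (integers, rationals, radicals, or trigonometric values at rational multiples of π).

69*cos(pi/69)/(cos(pi/69) + 1)

N(rmrs) = {pnal, sxnj}, |N(rmrs)| = 2.
deg(hsry) = 2; N(hsry) = {fadm, ntnd}.
Vertex nwua has 2 neighbors: uxxp, imnh.
N(qatg) = {wvge, wgot}, |N(qatg)| = 2.
deg(v) = 2 for all v (|V|=69); a single 69-cycle (edge-transitive).
spec(A) ≈ [2.0, 1.991714, 1.966923, 1.925835, 1.868788, 1.796255, 1.708839, 1.607262, 1.492367, 1.365106, 1.226534, 1.077797, 0.92013, 0.754838, 0.583292, 0.406912, 0.22716, 0.045526, -0.136485, -0.317365, -0.495616, -0.669759, -0.838353, -1.0, -1.153361, -1.297164, -1.430219, -1.551423, -1.659771, -1.754365, -1.834423, -1.899279, -1.948398, -1.981372, -1.997927] (distinct, 6 d.p.).
ϑ = −N·λ_min/(λ_max−λ_min) = −69·(-2*cos(pi/69))/(2−(-2*cos(pi/69))) = 69*cos(pi/69)/(cos(pi/69) + 1).
= 34.4821141… (decimal).
Sandwich: α(G)=34 ≤ ϑ(G)=69*cos(pi/69)/(cos(pi/69) + 1) ≤ χ(Ḡ)=35 (both strict).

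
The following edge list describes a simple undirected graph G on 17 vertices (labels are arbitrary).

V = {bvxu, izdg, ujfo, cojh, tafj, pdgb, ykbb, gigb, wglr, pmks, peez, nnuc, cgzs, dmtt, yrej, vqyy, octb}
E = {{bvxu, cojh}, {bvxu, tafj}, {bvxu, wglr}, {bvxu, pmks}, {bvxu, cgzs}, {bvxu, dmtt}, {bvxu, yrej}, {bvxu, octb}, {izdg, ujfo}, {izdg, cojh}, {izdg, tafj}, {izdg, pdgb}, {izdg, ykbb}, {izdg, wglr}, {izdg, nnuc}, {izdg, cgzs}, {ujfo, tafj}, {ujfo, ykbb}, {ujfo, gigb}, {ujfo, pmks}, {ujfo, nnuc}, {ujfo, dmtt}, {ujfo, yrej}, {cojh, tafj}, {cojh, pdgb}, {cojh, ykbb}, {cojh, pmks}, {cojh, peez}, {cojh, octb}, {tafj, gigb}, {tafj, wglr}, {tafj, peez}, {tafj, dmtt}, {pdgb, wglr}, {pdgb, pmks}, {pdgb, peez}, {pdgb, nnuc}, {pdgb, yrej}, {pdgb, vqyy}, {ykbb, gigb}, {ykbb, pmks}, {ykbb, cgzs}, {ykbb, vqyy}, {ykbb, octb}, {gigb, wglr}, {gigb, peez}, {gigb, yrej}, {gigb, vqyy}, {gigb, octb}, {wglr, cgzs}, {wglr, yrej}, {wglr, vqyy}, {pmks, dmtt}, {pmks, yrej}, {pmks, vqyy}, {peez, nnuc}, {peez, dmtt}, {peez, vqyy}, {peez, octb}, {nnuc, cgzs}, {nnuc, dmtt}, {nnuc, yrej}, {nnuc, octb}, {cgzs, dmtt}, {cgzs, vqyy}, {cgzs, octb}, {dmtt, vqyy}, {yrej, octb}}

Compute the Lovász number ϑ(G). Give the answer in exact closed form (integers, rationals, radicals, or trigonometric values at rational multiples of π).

deg(ykbb) = 8; N(ykbb) = {izdg, ujfo, cojh, gigb, pmks, cgzs, vqyy, octb}.
N(pmks) = {bvxu, ujfo, cojh, pdgb, ykbb, dmtt, yrej, vqyy}, |N(pmks)| = 8.
deg(pdgb) = 8; N(pdgb) = {izdg, cojh, wglr, pmks, peez, nnuc, yrej, vqyy}.
deg(yrej) = 8; N(yrej) = {bvxu, ujfo, pdgb, gigb, wglr, pmks, nnuc, octb}.
G on 17 vertices is 8-regular; strongly regular (17,8,3,4).
The 3 distinct eigenvalues: [8.0, 1.5616, -2.5616].
−17·(-sqrt(17)/2 - 1/2) / ((8)−(-sqrt(17)/2 - 1/2)) = sqrt(17) = ϑ(G).
ϑ(G) ≈ 4.12311.

sqrt(17)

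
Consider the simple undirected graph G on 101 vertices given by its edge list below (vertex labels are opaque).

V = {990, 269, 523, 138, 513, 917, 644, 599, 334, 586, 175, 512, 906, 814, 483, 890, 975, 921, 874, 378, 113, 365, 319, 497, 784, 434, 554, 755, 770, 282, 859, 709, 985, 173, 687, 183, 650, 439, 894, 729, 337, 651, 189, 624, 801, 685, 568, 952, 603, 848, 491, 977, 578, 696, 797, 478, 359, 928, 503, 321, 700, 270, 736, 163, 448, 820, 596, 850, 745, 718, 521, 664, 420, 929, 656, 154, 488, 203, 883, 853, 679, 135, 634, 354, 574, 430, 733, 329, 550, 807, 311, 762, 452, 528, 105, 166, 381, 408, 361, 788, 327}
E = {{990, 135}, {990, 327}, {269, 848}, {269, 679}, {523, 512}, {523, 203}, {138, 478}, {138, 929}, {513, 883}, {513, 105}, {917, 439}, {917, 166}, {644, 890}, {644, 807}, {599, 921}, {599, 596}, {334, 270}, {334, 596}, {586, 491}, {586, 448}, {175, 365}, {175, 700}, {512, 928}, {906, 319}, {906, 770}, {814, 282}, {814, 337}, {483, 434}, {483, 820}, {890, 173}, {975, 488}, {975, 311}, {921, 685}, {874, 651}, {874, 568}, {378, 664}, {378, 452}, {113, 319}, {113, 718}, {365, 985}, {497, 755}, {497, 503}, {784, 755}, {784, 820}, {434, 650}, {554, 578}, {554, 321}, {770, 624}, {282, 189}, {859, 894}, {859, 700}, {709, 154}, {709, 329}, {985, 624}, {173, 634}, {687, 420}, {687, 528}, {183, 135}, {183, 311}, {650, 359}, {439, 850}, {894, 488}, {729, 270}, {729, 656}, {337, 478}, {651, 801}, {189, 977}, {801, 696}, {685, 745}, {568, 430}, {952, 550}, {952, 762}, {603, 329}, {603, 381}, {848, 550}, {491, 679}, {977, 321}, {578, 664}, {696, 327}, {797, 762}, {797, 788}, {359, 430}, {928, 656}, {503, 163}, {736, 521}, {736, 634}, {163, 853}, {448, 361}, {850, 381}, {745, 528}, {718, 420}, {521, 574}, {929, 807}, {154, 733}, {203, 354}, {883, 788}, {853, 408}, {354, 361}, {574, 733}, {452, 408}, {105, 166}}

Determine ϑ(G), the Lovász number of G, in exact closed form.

101*cos(pi/101)/(cos(pi/101) + 1)

N(337) = {814, 478}, |N(337)| = 2.
deg(679) = 2; N(679) = {269, 491}.
Vertex 521 has 2 neighbors: 736, 574.
deg(488) = 2; N(488) = {975, 894}.
2-regular, N=101; the odd cycle C_{101}.
A has 51 distinct eigenvalues ≈ [2.0, 1.996, 1.985, 1.965, 1.938, 1.904, 1.862, 1.813, 1.757, 1.695, 1.625, 1.55, 1.468, 1.381, 1.288, 1.191, 1.088, 0.982, 0.872, 0.758, 0.642, 0.523, 0.402, 0.279, 0.155, 0.031, -0.093, -0.217, -0.34, -0.462, -0.582, -0.7, -0.815, -0.927, -1.036, -1.14, -1.24, -1.335, -1.425, -1.51, -1.588, -1.661, -1.727, -1.786, -1.839, -1.884, -1.922, -1.953, -1.976, -1.991, -1.999].
λ_max=2, λ_min=-2*cos(pi/101); ϑ = −101·λ_min/(λ_max−λ_min) = 101*cos(pi/101)/(cos(pi/101) + 1).
≈ 50.487783 (to 6 d.p.).
α=50, χ(Ḡ)=51; ϑ=101*cos(pi/101)/(cos(pi/101) + 1) lies between (both strict).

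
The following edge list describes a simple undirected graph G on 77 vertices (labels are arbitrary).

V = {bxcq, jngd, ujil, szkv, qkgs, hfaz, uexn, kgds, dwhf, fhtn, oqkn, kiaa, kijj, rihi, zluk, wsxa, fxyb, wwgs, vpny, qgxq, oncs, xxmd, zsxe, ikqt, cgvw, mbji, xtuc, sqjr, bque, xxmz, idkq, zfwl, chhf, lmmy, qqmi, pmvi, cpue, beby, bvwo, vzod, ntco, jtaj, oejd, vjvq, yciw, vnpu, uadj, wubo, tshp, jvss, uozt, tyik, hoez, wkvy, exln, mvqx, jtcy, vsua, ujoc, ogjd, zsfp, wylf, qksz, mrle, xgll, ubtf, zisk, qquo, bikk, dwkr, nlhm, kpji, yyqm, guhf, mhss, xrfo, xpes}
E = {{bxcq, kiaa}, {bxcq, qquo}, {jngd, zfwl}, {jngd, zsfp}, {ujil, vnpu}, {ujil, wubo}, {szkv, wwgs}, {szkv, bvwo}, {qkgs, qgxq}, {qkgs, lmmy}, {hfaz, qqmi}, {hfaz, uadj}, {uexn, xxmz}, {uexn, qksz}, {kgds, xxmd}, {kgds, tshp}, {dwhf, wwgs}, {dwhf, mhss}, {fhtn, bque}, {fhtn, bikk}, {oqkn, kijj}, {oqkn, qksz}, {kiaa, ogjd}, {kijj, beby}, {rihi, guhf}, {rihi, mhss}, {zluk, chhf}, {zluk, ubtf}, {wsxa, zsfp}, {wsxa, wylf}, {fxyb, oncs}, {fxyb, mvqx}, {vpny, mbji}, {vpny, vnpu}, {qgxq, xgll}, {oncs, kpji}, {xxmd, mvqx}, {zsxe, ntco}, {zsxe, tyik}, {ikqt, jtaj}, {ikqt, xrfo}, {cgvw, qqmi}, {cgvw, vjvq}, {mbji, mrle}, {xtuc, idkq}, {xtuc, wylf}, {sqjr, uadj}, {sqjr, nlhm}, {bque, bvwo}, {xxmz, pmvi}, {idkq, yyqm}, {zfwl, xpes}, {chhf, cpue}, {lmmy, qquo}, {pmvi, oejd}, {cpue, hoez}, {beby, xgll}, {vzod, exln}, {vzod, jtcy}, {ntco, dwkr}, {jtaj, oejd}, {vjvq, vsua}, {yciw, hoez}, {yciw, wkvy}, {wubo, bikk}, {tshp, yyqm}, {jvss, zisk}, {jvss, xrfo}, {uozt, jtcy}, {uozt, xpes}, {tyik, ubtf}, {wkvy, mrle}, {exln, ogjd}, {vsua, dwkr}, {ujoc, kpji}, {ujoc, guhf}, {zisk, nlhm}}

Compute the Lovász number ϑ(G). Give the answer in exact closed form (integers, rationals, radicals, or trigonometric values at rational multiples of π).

77*cos(pi/77)/(cos(pi/77) + 1)

N(bvwo) = {szkv, bque}, |N(bvwo)| = 2.
deg(ujoc) = 2; N(ujoc) = {kpji, guhf}.
deg(vsua) = 2; N(vsua) = {vjvq, dwkr}.
Vertex xrfo has 2 neighbors: ikqt, jvss.
2-regular, N=77; the odd cycle C_{77}.
spec(A) ≈ [2.0, 1.9933, 1.9734, 1.9404, 1.8944, 1.8358, 1.765, 1.6825, 1.5888, 1.4845, 1.3703, 1.247, 1.1154, 0.9764, 0.8308, 0.6798, 0.5242, 0.3651, 0.2036, 0.0408, -0.1223, -0.2846, -0.445, -0.6025, -0.7559, -0.9043, -1.0467, -1.1822, -1.3097, -1.4286, -1.5379, -1.637, -1.7252, -1.8019, -1.8667, -1.919, -1.9585, -1.985, -1.9983] (distinct, 4 d.p.).
Lovász (edge-transitive): ϑ = −77·(-2*cos(pi/77))/((2)−(-2*cos(pi/77))) = 77*cos(pi/77)/(cos(pi/77) + 1).
= 38.48397347… (decimal).
Check 38 ≤ 77*cos(pi/77)/(cos(pi/77) + 1) ≤ 39: both strict.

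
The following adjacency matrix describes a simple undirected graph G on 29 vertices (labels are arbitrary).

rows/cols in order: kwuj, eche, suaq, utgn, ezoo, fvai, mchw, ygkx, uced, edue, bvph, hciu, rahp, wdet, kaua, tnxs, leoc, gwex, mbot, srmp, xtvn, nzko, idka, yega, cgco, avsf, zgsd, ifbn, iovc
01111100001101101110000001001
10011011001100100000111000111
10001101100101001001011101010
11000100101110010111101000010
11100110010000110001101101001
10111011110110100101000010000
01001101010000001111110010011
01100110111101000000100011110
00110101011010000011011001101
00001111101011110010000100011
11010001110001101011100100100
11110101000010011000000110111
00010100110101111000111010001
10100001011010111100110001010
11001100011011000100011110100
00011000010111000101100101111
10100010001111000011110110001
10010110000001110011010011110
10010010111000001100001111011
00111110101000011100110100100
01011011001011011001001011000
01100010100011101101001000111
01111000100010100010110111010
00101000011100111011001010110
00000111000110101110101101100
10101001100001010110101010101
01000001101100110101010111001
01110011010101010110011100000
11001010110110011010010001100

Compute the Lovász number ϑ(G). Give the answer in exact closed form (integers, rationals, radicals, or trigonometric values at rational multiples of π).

sqrt(29)

deg(avsf) = 14; N(avsf) = {kwuj, suaq, ezoo, ygkx, uced, wdet, tnxs, gwex, mbot, xtvn, idka, cgco, zgsd, iovc}.
Vertex ygkx has 14 neighbors: eche, suaq, fvai, mchw, uced, edue, bvph, hciu, wdet, xtvn, cgco, avsf, zgsd, ifbn.
deg(ifbn) = 14; N(ifbn) = {eche, suaq, utgn, mchw, ygkx, edue, hciu, wdet, tnxs, gwex, mbot, nzko, idka, yega}.
N(gwex) = {kwuj, utgn, fvai, mchw, wdet, kaua, tnxs, mbot, srmp, nzko, cgco, avsf, zgsd, ifbn}, |N(gwex)| = 14.
Every vertex has degree 14 (N=29); SR(29,14,6,7) — a Paley graph.
The 3 distinct eigenvalues: [14.0, 2.19258, -3.19258].
Lovász: ϑ = −29(-sqrt(29)/2 - 1/2)/(14+-(-sqrt(29)/2 - 1/2)) = sqrt(29).
Numerically 5.38516481.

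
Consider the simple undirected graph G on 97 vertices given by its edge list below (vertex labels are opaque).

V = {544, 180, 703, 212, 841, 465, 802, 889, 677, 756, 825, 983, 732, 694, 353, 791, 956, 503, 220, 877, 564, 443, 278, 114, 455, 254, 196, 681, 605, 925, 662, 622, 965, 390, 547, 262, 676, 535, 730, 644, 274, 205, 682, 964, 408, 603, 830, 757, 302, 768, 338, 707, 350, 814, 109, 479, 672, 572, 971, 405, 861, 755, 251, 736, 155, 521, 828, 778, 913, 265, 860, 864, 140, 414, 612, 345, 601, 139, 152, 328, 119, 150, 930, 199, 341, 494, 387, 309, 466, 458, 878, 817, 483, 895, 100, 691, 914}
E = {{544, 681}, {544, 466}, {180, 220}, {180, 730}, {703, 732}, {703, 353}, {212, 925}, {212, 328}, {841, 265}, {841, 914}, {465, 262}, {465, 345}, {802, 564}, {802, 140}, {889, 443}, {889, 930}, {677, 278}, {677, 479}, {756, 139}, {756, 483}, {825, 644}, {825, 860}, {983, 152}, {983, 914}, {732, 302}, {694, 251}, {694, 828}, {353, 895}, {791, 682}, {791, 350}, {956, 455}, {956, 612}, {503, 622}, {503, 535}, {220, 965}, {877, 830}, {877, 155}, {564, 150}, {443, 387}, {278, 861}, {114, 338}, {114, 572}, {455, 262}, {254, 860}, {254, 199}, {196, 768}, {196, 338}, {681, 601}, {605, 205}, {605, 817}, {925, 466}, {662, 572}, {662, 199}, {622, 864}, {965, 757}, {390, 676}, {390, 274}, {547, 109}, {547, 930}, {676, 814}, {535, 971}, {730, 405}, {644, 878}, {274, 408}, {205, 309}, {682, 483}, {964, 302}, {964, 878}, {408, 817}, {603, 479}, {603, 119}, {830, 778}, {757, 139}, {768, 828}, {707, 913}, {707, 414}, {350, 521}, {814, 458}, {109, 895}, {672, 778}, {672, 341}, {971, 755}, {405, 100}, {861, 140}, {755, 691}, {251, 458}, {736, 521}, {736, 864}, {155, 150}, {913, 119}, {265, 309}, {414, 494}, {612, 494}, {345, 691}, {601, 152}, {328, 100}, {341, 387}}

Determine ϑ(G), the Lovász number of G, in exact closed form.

deg(139) = 2; N(139) = {756, 757}.
deg(622) = 2; N(622) = {503, 864}.
Vertex 730 has 2 neighbors: 180, 405.
Vertex 732 has 2 neighbors: 703, 302.
Regular of degree 2 on 97 vertices: connected 2-regular on 97 ⇒ C_{97}.
Distinct eigenvalues (to 6 d.p.): [2.0, 1.995806, 1.98324, 1.962356, 1.933242, 1.896018, 1.850842, 1.797903, 1.737423, 1.669656, 1.594886, 1.513426, 1.425618, 1.33183, 1.232457, 1.127914, 1.01864, 0.905094, 0.787752, 0.667105, 0.54366, 0.417935, 0.290457, 0.161761, 0.032386, -0.097124, -0.226228, -0.354382, -0.48105, -0.6057, -0.72781, -0.846867, -0.962372, -1.07384, -1.180805, -1.282816, -1.379448, -1.470293, -1.554971, -1.633127, -1.704434, -1.768591, -1.82533, -1.874413, -1.915635, -1.948821, -1.973833, -1.990567, -1.998951].
Lovász (edge-transitive): ϑ = −97·(-2*cos(pi/97))/((2)−(-2*cos(pi/97))) = 97*cos(pi/97)/(cos(pi/97) + 1).
ϑ(G) ≈ 48.48727921.
48 ≤ 97*cos(pi/97)/(cos(pi/97) + 1) ≤ 49: both strict.

97*cos(pi/97)/(cos(pi/97) + 1)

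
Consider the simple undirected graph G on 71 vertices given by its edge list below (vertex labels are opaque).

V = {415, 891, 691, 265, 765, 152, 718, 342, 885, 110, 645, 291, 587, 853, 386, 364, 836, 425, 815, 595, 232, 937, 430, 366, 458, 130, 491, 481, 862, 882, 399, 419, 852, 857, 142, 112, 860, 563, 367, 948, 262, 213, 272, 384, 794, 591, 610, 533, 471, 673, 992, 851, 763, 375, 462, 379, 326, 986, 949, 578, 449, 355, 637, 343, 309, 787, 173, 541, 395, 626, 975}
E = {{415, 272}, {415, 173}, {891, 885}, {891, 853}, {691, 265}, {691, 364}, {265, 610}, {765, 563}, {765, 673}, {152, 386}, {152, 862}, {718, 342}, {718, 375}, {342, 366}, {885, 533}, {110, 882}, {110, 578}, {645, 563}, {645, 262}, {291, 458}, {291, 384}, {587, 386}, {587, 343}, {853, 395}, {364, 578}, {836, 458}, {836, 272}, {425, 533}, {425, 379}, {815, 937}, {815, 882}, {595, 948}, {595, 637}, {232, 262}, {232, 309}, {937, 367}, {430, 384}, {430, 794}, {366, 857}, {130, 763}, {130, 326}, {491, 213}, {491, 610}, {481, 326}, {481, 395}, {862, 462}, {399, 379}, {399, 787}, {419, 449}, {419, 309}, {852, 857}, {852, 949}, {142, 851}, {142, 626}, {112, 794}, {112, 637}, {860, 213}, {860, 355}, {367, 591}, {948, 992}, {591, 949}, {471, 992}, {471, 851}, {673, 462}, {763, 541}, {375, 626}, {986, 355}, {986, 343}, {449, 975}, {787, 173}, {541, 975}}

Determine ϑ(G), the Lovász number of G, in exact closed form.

Vertex 610 has 2 neighbors: 265, 491.
deg(364) = 2; N(364) = {691, 578}.
deg(948) = 2; N(948) = {595, 992}.
deg(130) = 2; N(130) = {763, 326}.
G on 71 vertices is 2-regular; a single 71-cycle (edge-transitive).
A has 36 distinct eigenvalues ≈ [2.0, 1.992174, 1.968756, 1.92993, 1.876, 1.807387, 1.724629, 1.628374, 1.519374, 1.398483, 1.266648, 1.124899, 0.974346, 0.816167, 0.651601, 0.481935, 0.308498, 0.132646, -0.044244, -0.220788, -0.395604, -0.567324, -0.734603, -0.896134, -1.05065, -1.196945, -1.333871, -1.460358, -1.575416, -1.678144, -1.767738, -1.843498, -1.904829, -1.951253, -1.982405, -1.998042].
Lovász (edge-transitive): ϑ = −71·(-2*cos(pi/71))/((2)−(-2*cos(pi/71))) = 71*cos(pi/71)/(cos(pi/71) + 1).
≈ 35.48262 (to 5 d.p.).
Check 35 ≤ 71*cos(pi/71)/(cos(pi/71) + 1) ≤ 36: both strict.

71*cos(pi/71)/(cos(pi/71) + 1)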